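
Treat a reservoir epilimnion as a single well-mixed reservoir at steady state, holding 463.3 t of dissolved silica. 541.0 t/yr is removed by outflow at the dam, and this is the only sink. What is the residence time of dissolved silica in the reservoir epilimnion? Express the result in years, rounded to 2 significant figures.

0.86 yr

τ = M / F = 463.3 / 541.0 = 0.8564 yr.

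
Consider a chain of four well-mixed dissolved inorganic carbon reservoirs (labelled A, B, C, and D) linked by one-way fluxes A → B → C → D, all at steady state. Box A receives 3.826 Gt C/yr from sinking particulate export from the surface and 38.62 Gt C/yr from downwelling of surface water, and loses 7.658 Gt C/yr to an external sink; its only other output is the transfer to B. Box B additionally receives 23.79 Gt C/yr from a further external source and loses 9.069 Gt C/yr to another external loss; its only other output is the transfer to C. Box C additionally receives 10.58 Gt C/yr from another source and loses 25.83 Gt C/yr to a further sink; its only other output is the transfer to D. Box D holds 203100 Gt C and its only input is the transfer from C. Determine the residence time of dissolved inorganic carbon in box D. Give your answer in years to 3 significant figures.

Box A: F(A→B) = (3.826 + 38.62) − 7.658 = 34.788 Gt C/yr.
Box B: F(B→C) = (34.788 + 23.79) − 9.069 = 49.509 Gt C/yr.
Box C: F(C→D) = (49.509 + 10.58) − 25.83 = 34.259 Gt C/yr.
Box D throughput = its input = 34.259 Gt C/yr; τ = 203100 / 34.259 = 5928 yr.

5930 yr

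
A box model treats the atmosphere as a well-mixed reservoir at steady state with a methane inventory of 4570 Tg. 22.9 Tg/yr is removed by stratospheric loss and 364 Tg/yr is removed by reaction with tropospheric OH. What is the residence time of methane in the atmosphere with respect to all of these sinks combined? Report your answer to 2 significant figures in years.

Total removal flux = 22.9 + 364 = 386.90 Tg/yr.
τ = M / ΣF_out = 4570 / 386.90 = 11.81 yr.

12 yr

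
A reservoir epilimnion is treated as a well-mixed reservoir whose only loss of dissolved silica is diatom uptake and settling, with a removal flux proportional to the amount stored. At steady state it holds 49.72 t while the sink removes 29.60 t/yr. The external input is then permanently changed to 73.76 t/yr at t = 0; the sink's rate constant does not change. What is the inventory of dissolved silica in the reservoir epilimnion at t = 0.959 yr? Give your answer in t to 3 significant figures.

82.0 t

τ = M₀/F₀ = 49.72/29.60 = 1.680 yr; rate constant k = 1/τ.
New steady state M_∞ = F₁/k = F₁·τ = 73.76 × 1.680 = 123.90 t.
M(t) = M_∞ + (M₀ − M_∞)·e^(−t/τ); t/τ = 0.959/1.680 = 0.5709, so e^(−t/τ) = 0.5650.
M(t) = 123.90 − 74.18 × 0.5650 = 81.987 t.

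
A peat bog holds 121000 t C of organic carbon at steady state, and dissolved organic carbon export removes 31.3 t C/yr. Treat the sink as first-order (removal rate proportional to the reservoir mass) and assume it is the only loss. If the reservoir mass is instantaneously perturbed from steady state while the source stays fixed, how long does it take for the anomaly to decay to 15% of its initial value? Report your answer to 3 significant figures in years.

7330 yr

For a linear reservoir the anomaly decays as exp(−t/τ) with τ = M/F = 121000/31.3 = 3866 yr.
exp(−t/τ) = 0.15 ⇒ t = −τ ln(0.15) = 3866 × 1.897 = 7334 yr.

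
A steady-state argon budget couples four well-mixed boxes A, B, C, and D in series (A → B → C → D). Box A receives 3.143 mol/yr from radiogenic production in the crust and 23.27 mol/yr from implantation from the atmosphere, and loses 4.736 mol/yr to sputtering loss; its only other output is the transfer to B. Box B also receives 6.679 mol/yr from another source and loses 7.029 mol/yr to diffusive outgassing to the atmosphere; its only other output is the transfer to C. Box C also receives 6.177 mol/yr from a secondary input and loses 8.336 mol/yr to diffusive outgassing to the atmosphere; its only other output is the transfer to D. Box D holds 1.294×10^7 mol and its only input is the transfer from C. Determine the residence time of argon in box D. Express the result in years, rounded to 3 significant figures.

675000 yr

Box A: F(A→B) = (3.143 + 23.27) − 4.736 = 21.677 mol/yr.
Box B: F(B→C) = (21.677 + 6.679) − 7.029 = 21.327 mol/yr.
Box C: F(C→D) = (21.327 + 6.177) − 8.336 = 19.168 mol/yr.
Box D throughput = its input = 19.168 mol/yr; τ = 1.294×10^7 / 19.168 = 675100 yr.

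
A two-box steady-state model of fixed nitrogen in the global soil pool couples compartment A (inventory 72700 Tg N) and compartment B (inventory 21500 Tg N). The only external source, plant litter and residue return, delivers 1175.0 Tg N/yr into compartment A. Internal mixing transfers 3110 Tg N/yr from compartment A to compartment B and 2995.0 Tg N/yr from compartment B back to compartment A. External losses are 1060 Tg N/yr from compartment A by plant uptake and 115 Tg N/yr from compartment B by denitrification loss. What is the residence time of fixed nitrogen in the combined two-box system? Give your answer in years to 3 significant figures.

For the system as a whole, the A↔B exchange is internal and contributes nothing to the throughput; only the external sinks remove mass.
M_total = 72700 + 21500 = 94200 Tg N.
ΣF_external_out = 1060 + 115 = 1175.0 Tg N/yr.
τ = M_total / ΣF_ext = 94200 / 1175.0 = 80.17 yr.

80.2 yr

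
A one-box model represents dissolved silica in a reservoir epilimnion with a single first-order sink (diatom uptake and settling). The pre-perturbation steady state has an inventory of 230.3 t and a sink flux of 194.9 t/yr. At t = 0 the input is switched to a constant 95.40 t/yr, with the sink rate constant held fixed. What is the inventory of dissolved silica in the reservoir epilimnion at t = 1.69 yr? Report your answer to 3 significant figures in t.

141 t

Residence time τ = M₀/F₀ = 1.182 yr. The eventual steady state is M_∞ = M₀·(F₁/F₀) = 230.3 × 95.40/194.9 = 112.73 t.
The anomaly ΔM(t) = M(t) − M_∞ decays as ΔM₀·e^(−t/τ) with ΔM₀ = 230.3 − 112.73 = 117.6 t.
At t = 1.69 yr, e^(−t/τ) = e^(−1.430) = 0.2393, so ΔM = 28.13 t and M = 112.73 + 28.13 = 140.86 t.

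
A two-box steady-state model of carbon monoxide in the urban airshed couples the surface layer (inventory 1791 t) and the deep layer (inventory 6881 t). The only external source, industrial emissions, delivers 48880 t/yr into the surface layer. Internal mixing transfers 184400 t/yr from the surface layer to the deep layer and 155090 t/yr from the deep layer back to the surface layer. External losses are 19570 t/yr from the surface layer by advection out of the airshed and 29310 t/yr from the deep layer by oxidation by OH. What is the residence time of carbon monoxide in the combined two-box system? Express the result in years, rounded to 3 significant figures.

0.177 yr

For the system as a whole, the A↔B exchange is internal and contributes nothing to the throughput; only the external sinks remove mass.
M_total = 1791 + 6881 = 8672.0 t.
ΣF_external_out = 19570 + 29310 = 48880 t/yr.
τ = M_total / ΣF_ext = 8672.0 / 48880 = 0.1774 yr.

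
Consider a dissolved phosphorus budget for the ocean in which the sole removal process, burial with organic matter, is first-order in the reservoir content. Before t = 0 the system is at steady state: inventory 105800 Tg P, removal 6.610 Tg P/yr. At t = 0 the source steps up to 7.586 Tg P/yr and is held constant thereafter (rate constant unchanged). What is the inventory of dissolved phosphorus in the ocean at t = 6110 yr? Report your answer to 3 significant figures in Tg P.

111000 Tg P

τ = M₀/F₀ = 105800/6.610 = 16010 yr; rate constant k = 1/τ.
New steady state M_∞ = F₁/k = F₁·τ = 7.586 × 16010 = 121420 Tg P.
M(t) = M_∞ + (M₀ − M_∞)·e^(−t/τ); t/τ = 6110/16010 = 0.3817, so e^(−t/τ) = 0.6827.
M(t) = 121420 − 15620 × 0.6827 = 110760 Tg P.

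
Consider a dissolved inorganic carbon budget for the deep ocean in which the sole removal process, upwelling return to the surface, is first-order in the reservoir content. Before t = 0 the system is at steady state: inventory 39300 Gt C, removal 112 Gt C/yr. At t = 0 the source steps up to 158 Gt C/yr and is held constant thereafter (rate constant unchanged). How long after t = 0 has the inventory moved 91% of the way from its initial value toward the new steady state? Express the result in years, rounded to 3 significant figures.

845 yr

τ = M₀/F₀ = 39300/112 = 350.9 yr.
The remaining gap fraction is e^(−t/τ); 91% covered ⇒ e^(−t/τ) = 0.0900.
t = −τ ln(0.0900) = 350.9 × 2.408 = 844.9 yr.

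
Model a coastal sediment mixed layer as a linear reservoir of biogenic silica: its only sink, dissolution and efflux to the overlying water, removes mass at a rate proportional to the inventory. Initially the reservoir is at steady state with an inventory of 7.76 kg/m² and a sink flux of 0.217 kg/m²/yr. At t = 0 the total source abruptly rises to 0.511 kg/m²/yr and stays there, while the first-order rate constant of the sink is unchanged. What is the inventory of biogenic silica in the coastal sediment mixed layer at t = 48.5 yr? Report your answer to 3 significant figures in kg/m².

Residence time τ = M₀/F₀ = 35.76 yr. The eventual steady state is M_∞ = M₀·(F₁/F₀) = 7.76 × 0.511/0.217 = 18.274 kg/m².
The anomaly ΔM(t) = M(t) − M_∞ decays as ΔM₀·e^(−t/τ) with ΔM₀ = 7.76 − 18.274 = −10.51 kg/m².
At t = 48.5 yr, e^(−t/τ) = e^(−1.356) = 0.2576, so ΔM = −2.709 kg/m² and M = 18.274 − 2.709 = 15.565 kg/m².

15.6 kg/m²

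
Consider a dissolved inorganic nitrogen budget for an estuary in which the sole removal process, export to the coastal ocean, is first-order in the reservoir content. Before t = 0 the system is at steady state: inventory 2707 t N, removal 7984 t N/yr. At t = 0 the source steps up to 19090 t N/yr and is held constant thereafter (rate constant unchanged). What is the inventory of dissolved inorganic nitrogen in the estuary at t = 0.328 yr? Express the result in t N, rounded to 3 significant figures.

5040 t N

The sink rate constant is k = F₀/M₀ = 7984/2707 = 2.949 yr⁻¹.
Solving dM/dt = F₁ − kM with M(0) = M₀ gives M(t) = F₁/k + (M₀ − F₁/k)·e^(−kt).
F₁/k = 19090/2.949 = 6472.5 t N; kt = 2.949 × 0.328 = 0.9674, e^(−kt) = 0.3801.
M(0.328) = 6472.5 + (2707 − 6472.5) × 0.3801 = 6472.5 − 1431 = 5041.4 t N.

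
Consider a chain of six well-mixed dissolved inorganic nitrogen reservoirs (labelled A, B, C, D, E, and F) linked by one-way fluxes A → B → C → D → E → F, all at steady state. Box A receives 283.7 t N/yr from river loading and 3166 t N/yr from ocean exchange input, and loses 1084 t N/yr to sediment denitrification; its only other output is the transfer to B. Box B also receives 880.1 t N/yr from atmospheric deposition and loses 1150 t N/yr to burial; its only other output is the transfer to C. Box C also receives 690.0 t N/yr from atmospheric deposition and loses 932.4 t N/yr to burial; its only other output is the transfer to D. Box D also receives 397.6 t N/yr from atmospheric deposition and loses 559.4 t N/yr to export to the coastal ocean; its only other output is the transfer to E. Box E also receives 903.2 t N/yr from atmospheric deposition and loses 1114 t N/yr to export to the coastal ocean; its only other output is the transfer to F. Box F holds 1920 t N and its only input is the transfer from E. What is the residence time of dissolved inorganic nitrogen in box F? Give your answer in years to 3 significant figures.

1.30 yr

Box A: F(A→B) = (283.7 + 3166) − 1084 = 2365.7 t N/yr.
Box B: F(B→C) = (2365.7 + 880.1) − 1150 = 2095.8 t N/yr.
Box C: F(C→D) = (2095.8 + 690.0) − 932.4 = 1853.4 t N/yr.
Box D: F(D→E) = (1853.4 + 397.6) − 559.4 = 1691.6 t N/yr.
Box E: F(E→F) = (1691.6 + 903.2) − 1114 = 1480.8 t N/yr.
Box F throughput = its input = 1480.8 t N/yr; τ = 1920 / 1480.8 = 1.297 yr.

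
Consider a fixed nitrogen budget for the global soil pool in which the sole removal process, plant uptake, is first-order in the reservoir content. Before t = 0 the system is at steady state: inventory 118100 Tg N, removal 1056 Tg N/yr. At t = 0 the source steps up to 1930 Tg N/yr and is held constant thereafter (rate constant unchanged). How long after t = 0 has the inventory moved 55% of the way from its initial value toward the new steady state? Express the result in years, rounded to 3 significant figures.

τ = M₀/F₀ = 118100/1056 = 111.8 yr.
The remaining gap fraction is e^(−t/τ); 55% covered ⇒ e^(−t/τ) = 0.450.
t = −τ ln(0.450) = 111.8 × 0.7985 = 89.30 yr.

89.3 yr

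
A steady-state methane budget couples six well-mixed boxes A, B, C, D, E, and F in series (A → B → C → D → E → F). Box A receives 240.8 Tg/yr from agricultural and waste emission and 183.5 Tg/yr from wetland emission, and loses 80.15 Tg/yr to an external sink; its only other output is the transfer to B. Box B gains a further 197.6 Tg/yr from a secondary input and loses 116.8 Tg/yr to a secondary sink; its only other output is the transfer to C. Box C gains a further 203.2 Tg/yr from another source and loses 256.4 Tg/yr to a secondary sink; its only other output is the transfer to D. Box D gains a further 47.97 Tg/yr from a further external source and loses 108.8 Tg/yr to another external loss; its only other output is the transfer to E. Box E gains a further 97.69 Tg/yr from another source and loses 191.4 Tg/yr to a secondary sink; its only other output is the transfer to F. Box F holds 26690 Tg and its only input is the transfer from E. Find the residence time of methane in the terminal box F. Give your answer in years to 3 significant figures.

123 yr

Box A: F(A→B) = (240.8 + 183.5) − 80.15 = 344.15 Tg/yr.
Box B: F(B→C) = (344.15 + 197.6) − 116.8 = 424.95 Tg/yr.
Box C: F(C→D) = (424.95 + 203.2) − 256.4 = 371.75 Tg/yr.
Box D: F(D→E) = (371.75 + 47.97) − 108.8 = 310.92 Tg/yr.
Box E: F(E→F) = (310.92 + 97.69) − 191.4 = 217.21 Tg/yr.
Box F throughput = its input = 217.21 Tg/yr; τ = 26690 / 217.21 = 122.9 yr.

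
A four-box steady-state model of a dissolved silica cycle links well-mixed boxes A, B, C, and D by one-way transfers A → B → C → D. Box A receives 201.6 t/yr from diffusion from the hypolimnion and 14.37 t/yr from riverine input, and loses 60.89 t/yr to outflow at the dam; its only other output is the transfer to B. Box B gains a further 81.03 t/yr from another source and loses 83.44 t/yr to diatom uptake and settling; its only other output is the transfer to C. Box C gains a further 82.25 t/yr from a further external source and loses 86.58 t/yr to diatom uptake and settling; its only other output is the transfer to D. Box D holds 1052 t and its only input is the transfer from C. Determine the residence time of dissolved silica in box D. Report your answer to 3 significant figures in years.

7.09 yr

Box A: F(A→B) = (201.6 + 14.37) − 60.89 = 155.08 t/yr.
Box B: F(B→C) = (155.08 + 81.03) − 83.44 = 152.67 t/yr.
Box C: F(C→D) = (152.67 + 82.25) − 86.58 = 148.34 t/yr.
Box D throughput = its input = 148.34 t/yr; τ = 1052 / 148.34 = 7.092 yr.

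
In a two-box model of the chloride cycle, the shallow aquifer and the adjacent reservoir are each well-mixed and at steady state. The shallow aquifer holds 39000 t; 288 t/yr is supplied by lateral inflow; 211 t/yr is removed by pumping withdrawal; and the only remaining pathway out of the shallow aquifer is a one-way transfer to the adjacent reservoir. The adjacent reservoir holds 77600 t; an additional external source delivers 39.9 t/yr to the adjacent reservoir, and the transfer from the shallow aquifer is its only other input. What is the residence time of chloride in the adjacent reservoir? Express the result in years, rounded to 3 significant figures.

Balance the shallow aquifer: ΣF_in = 288.00 t/yr.
Transfer to the adjacent reservoir = ΣF_in − (211) = 77.000 t/yr.
Total input to the adjacent reservoir = 77.000 + 39.9 = 116.90 t/yr; at steady state this equals its total output.
τ = M / F = 77600 / 116.90 = 663.8 yr.

664 yr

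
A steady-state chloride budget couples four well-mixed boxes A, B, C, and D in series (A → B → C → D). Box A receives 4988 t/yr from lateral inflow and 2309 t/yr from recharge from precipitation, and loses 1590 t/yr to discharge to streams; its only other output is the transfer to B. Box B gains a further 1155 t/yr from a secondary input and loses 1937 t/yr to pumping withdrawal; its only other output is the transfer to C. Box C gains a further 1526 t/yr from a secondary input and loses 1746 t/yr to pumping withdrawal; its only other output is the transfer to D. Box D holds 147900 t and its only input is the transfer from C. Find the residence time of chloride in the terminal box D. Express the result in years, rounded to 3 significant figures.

31.4 yr

Box A: F(A→B) = (4988 + 2309) − 1590 = 5707.0 t/yr.
Box B: F(B→C) = (5707.0 + 1155) − 1937 = 4925.0 t/yr.
Box C: F(C→D) = (4925.0 + 1526) − 1746 = 4705.0 t/yr.
Box D throughput = its input = 4705.0 t/yr; τ = 147900 / 4705.0 = 31.43 yr.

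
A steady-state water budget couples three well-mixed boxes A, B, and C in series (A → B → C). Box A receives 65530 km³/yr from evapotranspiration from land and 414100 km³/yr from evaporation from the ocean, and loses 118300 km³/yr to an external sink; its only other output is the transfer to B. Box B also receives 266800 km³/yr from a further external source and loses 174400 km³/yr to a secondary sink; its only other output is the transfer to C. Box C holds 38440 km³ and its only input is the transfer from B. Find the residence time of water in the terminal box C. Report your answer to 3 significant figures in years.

0.0847 yr

Box A: F(A→B) = (65530 + 414100) − 118300 = 361330 km³/yr.
Box B: F(B→C) = (361330 + 266800) − 174400 = 453730 km³/yr.
Box C throughput = its input = 453730 km³/yr; τ = 38440 / 453730 = 0.08472 yr.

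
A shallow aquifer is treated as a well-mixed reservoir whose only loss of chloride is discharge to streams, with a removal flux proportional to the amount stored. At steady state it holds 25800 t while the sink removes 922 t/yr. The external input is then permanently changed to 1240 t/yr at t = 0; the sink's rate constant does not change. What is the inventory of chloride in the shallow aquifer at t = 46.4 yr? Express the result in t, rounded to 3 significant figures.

33000 t

τ = M₀/F₀ = 25800/922 = 27.98 yr; rate constant k = 1/τ.
New steady state M_∞ = F₁/k = F₁·τ = 1240 × 27.98 = 34698 t.
M(t) = M_∞ + (M₀ − M_∞)·e^(−t/τ); t/τ = 46.4/27.98 = 1.658, so e^(−t/τ) = 0.1905.
M(t) = 34698 − 8898 × 0.1905 = 33003 t.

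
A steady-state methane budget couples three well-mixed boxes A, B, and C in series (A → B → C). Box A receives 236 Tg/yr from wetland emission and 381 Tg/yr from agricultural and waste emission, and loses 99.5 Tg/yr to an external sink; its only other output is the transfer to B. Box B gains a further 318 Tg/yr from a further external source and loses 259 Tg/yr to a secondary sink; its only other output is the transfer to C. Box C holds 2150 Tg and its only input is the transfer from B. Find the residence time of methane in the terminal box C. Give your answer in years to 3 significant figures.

Box A: F(A→B) = (236 + 381) − 99.5 = 517.50 Tg/yr.
Box B: F(B→C) = (517.50 + 318) − 259 = 576.50 Tg/yr.
Box C throughput = its input = 576.50 Tg/yr; τ = 2150 / 576.50 = 3.729 yr.

3.73 yr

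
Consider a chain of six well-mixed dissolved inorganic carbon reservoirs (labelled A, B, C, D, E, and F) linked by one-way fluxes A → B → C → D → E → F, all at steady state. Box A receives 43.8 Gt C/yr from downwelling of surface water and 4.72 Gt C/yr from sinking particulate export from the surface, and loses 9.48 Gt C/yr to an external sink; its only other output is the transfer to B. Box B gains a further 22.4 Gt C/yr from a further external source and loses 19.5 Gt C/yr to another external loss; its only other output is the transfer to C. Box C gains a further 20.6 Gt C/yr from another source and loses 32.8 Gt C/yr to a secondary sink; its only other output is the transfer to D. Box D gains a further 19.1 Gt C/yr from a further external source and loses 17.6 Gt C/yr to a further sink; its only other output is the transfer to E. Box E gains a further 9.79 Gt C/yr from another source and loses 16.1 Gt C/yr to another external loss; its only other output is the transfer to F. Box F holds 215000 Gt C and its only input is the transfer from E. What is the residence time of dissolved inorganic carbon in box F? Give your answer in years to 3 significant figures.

8620 yr

Box A: F(A→B) = (43.8 + 4.72) − 9.48 = 39.040 Gt C/yr.
Box B: F(B→C) = (39.040 + 22.4) − 19.5 = 41.940 Gt C/yr.
Box C: F(C→D) = (41.940 + 20.6) − 32.8 = 29.740 Gt C/yr.
Box D: F(D→E) = (29.740 + 19.1) − 17.6 = 31.240 Gt C/yr.
Box E: F(E→F) = (31.240 + 9.79) − 16.1 = 24.930 Gt C/yr.
Box F throughput = its input = 24.930 Gt C/yr; τ = 215000 / 24.930 = 8624 yr.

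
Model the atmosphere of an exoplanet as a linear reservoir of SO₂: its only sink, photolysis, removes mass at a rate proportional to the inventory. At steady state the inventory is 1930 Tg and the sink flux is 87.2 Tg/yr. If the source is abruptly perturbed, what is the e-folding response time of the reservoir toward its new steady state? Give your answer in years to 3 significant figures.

22.1 yr

For a linear reservoir the response time equals the residence time τ = M/F.
τ = 1930 / 87.2 = 22.13 yr.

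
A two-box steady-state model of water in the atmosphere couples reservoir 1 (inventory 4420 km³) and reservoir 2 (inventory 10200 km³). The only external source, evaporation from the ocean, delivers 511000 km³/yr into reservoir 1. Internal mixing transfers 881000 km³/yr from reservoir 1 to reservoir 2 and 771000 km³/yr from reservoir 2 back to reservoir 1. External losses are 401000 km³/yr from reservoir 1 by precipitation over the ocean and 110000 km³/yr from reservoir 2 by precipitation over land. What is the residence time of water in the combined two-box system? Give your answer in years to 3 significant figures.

Treat the two boxes together as one reservoir: the mixing fluxes between them are internal recycling, so τ = ΣM / Σ(external losses).
M_total = 4420 + 10200 = 14620 km³.
ΣF_external_out = 401000 + 110000 = 511000 km³/yr.
τ = M_total / ΣF_ext = 14620 / 511000 = 0.02861 yr.

0.0286 yr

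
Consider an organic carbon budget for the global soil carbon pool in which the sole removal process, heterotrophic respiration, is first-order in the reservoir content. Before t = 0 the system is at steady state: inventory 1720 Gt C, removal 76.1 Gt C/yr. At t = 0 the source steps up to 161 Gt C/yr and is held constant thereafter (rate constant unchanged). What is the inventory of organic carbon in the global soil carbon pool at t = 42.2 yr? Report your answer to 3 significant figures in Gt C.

3340 Gt C

The sink rate constant is k = F₀/M₀ = 76.1/1720 = 0.04424 yr⁻¹.
Solving dM/dt = F₁ − kM with M(0) = M₀ gives M(t) = F₁/k + (M₀ − F₁/k)·e^(−kt).
F₁/k = 161/0.04424 = 3638.9 Gt C; kt = 0.04424 × 42.2 = 1.867, e^(−kt) = 0.1546.
M(42.2) = 3638.9 + (1720 − 3638.9) × 0.1546 = 3638.9 − 296.6 = 3342.3 Gt C.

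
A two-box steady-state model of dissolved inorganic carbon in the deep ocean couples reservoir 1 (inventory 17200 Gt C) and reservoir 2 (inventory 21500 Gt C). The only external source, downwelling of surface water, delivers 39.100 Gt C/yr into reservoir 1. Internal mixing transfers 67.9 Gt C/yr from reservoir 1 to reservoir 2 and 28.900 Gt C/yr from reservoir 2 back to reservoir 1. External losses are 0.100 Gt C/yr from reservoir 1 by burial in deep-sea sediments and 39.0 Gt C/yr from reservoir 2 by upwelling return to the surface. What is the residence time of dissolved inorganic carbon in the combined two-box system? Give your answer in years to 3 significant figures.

Treat the two boxes together as one reservoir: the mixing fluxes between them are internal recycling, so τ = ΣM / Σ(external losses).
M_total = 17200 + 21500 = 38700 Gt C.
ΣF_external_out = 0.100 + 39.0 = 39.100 Gt C/yr.
τ = M_total / ΣF_ext = 38700 / 39.100 = 989.8 yr.

990 yr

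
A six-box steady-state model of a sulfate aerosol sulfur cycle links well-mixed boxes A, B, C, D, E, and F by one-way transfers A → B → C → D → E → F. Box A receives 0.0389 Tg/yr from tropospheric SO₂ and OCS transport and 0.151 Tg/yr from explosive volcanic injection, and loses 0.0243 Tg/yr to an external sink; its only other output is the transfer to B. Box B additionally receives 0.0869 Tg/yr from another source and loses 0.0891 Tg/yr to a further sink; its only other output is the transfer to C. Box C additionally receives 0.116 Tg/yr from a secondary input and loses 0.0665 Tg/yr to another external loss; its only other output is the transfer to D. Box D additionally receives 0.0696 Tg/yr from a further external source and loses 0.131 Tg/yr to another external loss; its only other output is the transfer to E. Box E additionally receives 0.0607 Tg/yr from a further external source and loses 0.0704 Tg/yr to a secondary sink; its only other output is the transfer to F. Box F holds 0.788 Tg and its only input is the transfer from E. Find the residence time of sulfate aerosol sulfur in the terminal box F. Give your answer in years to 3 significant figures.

5.56 yr

Box A: F(A→B) = (0.0389 + 0.151) − 0.0243 = 0.16560 Tg/yr.
Box B: F(B→C) = (0.16560 + 0.0869) − 0.0891 = 0.16340 Tg/yr.
Box C: F(C→D) = (0.16340 + 0.116) − 0.0665 = 0.21290 Tg/yr.
Box D: F(D→E) = (0.21290 + 0.0696) − 0.131 = 0.15150 Tg/yr.
Box E: F(E→F) = (0.15150 + 0.0607) − 0.0704 = 0.14180 Tg/yr.
Box F throughput = its input = 0.14180 Tg/yr; τ = 0.788 / 0.14180 = 5.557 yr.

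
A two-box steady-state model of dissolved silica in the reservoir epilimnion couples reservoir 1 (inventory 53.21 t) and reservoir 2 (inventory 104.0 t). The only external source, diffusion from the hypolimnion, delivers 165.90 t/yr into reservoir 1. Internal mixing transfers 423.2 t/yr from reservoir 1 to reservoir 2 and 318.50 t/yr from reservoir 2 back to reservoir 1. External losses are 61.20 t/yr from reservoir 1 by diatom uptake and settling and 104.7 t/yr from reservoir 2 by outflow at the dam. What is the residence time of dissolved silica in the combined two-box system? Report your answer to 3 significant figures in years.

Treat the two boxes together as one reservoir: the mixing fluxes between them are internal recycling, so τ = ΣM / Σ(external losses).
M_total = 53.21 + 104.0 = 157.21 t.
ΣF_external_out = 61.20 + 104.7 = 165.90 t/yr.
τ = M_total / ΣF_ext = 157.21 / 165.90 = 0.9476 yr.

0.948 yr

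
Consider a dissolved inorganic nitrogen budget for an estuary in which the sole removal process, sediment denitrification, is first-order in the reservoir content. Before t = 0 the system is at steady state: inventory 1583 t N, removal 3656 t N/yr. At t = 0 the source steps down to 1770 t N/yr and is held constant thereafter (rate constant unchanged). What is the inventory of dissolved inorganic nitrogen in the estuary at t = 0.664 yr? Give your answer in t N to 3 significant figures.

The sink rate constant is k = F₀/M₀ = 3656/1583 = 2.310 yr⁻¹.
Solving dM/dt = F₁ − kM with M(0) = M₀ gives M(t) = F₁/k + (M₀ − F₁/k)·e^(−kt).
F₁/k = 1770/2.310 = 766.39 t N; kt = 2.310 × 0.664 = 1.534, e^(−kt) = 0.2158.
M(0.664) = 766.39 + (1583 − 766.39) × 0.2158 = 766.39 + 176.2 = 942.59 t N.

943 t N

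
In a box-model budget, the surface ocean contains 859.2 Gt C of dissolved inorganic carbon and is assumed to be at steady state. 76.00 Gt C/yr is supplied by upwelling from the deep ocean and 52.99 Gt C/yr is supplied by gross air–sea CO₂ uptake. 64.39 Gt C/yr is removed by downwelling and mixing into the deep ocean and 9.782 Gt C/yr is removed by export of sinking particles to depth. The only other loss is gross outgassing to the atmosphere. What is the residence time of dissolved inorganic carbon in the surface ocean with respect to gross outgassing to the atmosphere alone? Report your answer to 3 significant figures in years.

15.7 yr

At steady state ΣF_in = ΣF_out.
ΣF_in = 76.00 + 52.99 = 128.99 Gt C/yr.
Gross outgassing to the atmosphere flux = ΣF_in − (64.39 + 9.782) = 128.99 − 74.17 = 54.82 Gt C/yr.
τ = M / F = 859.2 / 54.82 = 15.67 yr.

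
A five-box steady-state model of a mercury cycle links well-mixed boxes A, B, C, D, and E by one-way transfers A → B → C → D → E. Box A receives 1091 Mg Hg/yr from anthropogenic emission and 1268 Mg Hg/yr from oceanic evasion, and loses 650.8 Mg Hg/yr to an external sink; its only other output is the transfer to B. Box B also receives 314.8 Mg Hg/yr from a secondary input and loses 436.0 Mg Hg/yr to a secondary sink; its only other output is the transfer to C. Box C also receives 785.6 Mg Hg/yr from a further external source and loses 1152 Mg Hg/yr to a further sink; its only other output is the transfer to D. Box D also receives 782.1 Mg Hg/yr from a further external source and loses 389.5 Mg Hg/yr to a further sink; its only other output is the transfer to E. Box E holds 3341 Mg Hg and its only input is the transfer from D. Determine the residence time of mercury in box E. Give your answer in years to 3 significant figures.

2.07 yr

Box A: F(A→B) = (1091 + 1268) − 650.8 = 1708.2 Mg Hg/yr.
Box B: F(B→C) = (1708.2 + 314.8) − 436.0 = 1587.0 Mg Hg/yr.
Box C: F(C→D) = (1587.0 + 785.6) − 1152 = 1220.6 Mg Hg/yr.
Box D: F(D→E) = (1220.6 + 782.1) − 389.5 = 1613.2 Mg Hg/yr.
Box E throughput = its input = 1613.2 Mg Hg/yr; τ = 3341 / 1613.2 = 2.071 yr.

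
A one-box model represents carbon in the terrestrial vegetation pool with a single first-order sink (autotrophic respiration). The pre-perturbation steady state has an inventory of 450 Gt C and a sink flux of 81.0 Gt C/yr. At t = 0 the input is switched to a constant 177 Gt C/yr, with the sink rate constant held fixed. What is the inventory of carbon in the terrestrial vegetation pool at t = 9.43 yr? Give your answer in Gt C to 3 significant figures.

Residence time τ = M₀/F₀ = 5.556 yr. The eventual steady state is M_∞ = M₀·(F₁/F₀) = 450 × 177/81.0 = 983.33 Gt C.
The anomaly ΔM(t) = M(t) − M_∞ decays as ΔM₀·e^(−t/τ) with ΔM₀ = 450 − 983.33 = −533.3 Gt C.
At t = 9.43 yr, e^(−t/τ) = e^(−1.697) = 0.1832, so ΔM = −97.68 Gt C and M = 983.33 − 97.68 = 885.65 Gt C.

886 Gt C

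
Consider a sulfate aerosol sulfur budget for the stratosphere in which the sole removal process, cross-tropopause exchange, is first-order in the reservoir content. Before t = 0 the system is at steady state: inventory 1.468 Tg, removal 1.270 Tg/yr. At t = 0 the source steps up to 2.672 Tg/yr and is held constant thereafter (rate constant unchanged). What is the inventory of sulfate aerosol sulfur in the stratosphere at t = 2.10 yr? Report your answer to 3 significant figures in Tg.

2.83 Tg

Residence time τ = M₀/F₀ = 1.156 yr. The eventual steady state is M_∞ = M₀·(F₁/F₀) = 1.468 × 2.672/1.270 = 3.0886 Tg.
The anomaly ΔM(t) = M(t) − M_∞ decays as ΔM₀·e^(−t/τ) with ΔM₀ = 1.468 − 3.0886 = −1.621 Tg.
At t = 2.10 yr, e^(−t/τ) = e^(−1.817) = 0.1626, so ΔM = −0.2634 Tg and M = 3.0886 − 0.2634 = 2.8252 Tg.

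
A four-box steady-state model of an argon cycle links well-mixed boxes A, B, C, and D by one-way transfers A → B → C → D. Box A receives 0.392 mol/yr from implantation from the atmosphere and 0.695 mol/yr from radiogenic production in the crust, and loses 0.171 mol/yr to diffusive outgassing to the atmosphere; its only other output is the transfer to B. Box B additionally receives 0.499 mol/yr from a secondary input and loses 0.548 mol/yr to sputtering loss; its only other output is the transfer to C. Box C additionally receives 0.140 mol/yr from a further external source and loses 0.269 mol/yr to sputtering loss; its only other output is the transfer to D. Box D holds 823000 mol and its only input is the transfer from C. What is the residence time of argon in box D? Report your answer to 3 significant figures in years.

1.12×10^6 yr

Box A: F(A→B) = (0.392 + 0.695) − 0.171 = 0.91600 mol/yr.
Box B: F(B→C) = (0.91600 + 0.499) − 0.548 = 0.86700 mol/yr.
Box C: F(C→D) = (0.86700 + 0.140) − 0.269 = 0.73800 mol/yr.
Box D throughput = its input = 0.73800 mol/yr; τ = 823000 / 0.73800 = 1.115×10^6 yr.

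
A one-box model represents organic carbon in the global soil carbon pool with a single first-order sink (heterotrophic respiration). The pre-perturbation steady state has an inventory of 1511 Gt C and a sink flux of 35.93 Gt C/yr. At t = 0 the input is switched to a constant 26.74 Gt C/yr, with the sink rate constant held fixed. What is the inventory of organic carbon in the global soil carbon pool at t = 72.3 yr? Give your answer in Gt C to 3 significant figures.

1190 Gt C

The sink rate constant is k = F₀/M₀ = 35.93/1511 = 0.02378 yr⁻¹.
Solving dM/dt = F₁ − kM with M(0) = M₀ gives M(t) = F₁/k + (M₀ − F₁/k)·e^(−kt).
F₁/k = 26.74/0.02378 = 1124.5 Gt C; kt = 0.02378 × 72.3 = 1.719, e^(−kt) = 0.1792.
M(72.3) = 1124.5 + (1511 − 1124.5) × 0.1792 = 1124.5 + 69.26 = 1193.8 Gt C.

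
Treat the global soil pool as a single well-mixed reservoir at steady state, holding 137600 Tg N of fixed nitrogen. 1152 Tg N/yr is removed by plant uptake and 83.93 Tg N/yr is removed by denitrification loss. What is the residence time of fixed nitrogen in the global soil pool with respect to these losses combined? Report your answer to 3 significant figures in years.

Total removal = 1152 + 83.93 = 1235.9 Tg N/yr.
τ = M / ΣF_out = 137600 / 1235.9 = 111.3 yr.

111 yr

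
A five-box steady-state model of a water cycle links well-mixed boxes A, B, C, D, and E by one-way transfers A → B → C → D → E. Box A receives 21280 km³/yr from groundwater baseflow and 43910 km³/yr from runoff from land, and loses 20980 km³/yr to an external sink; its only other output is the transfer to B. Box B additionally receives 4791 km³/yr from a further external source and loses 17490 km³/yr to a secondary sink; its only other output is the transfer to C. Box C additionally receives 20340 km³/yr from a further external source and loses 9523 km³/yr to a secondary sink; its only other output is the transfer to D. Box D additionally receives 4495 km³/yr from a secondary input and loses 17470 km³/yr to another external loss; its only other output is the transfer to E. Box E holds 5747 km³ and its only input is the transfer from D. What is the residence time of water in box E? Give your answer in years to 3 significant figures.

0.196 yr

Box A: F(A→B) = (21280 + 43910) − 20980 = 44210 km³/yr.
Box B: F(B→C) = (44210 + 4791) − 17490 = 31511 km³/yr.
Box C: F(C→D) = (31511 + 20340) − 9523 = 42328 km³/yr.
Box D: F(D→E) = (42328 + 4495) − 17470 = 29353 km³/yr.
Box E throughput = its input = 29353 km³/yr; τ = 5747 / 29353 = 0.1958 yr.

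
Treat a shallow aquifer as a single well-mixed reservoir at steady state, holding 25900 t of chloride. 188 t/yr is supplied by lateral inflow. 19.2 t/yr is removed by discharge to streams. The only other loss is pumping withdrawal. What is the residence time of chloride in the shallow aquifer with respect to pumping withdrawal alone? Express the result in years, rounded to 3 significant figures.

153 yr

At steady state ΣF_in = ΣF_out.
ΣF_in = 188.00 t/yr.
Pumping withdrawal flux = ΣF_in − (19.2) = 188.00 − 19.20 = 168.8 t/yr.
τ = M / F = 25900 / 168.8 = 153.4 yr.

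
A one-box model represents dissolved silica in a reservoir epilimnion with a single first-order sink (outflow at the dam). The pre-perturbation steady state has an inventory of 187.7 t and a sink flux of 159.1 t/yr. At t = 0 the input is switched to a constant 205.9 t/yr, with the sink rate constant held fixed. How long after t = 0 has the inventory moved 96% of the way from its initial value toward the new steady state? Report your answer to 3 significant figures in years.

τ = M₀/F₀ = 187.7/159.1 = 1.180 yr.
The remaining gap fraction is e^(−t/τ); 96% covered ⇒ e^(−t/τ) = 0.0400.
t = −τ ln(0.0400) = 1.180 × 3.219 = 3.798 yr.

3.80 yr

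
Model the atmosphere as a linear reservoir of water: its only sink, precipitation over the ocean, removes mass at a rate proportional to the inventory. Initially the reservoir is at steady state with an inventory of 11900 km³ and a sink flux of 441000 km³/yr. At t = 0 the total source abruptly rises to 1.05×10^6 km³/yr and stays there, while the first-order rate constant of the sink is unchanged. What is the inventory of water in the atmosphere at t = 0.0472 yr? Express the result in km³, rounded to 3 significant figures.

25500 km³

The sink rate constant is k = F₀/M₀ = 441000/11900 = 37.06 yr⁻¹.
Solving dM/dt = F₁ − kM with M(0) = M₀ gives M(t) = F₁/k + (M₀ − F₁/k)·e^(−kt).
F₁/k = 1.05×10^6/37.06 = 28333 km³; kt = 37.06 × 0.0472 = 1.749, e^(−kt) = 0.1739.
M(0.0472) = 28333 + (11900 − 28333) × 0.1739 = 28333 − 2858 = 25475 km³.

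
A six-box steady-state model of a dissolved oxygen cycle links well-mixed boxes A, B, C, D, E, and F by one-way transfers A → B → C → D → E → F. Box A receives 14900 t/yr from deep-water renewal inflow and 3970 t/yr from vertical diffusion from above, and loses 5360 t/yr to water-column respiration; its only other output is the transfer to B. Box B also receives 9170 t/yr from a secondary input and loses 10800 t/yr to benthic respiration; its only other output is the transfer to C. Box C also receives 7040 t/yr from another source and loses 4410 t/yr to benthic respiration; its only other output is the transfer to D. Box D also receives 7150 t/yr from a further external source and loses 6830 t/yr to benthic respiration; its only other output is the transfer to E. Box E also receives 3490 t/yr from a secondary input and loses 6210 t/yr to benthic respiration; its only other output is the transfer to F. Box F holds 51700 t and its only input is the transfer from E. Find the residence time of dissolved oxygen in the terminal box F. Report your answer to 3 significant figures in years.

Box A: F(A→B) = (14900 + 3970) − 5360 = 13510 t/yr.
Box B: F(B→C) = (13510 + 9170) − 10800 = 11880 t/yr.
Box C: F(C→D) = (11880 + 7040) − 4410 = 14510 t/yr.
Box D: F(D→E) = (14510 + 7150) − 6830 = 14830 t/yr.
Box E: F(E→F) = (14830 + 3490) − 6210 = 12110 t/yr.
Box F throughput = its input = 12110 t/yr; τ = 51700 / 12110 = 4.269 yr.

4.27 yr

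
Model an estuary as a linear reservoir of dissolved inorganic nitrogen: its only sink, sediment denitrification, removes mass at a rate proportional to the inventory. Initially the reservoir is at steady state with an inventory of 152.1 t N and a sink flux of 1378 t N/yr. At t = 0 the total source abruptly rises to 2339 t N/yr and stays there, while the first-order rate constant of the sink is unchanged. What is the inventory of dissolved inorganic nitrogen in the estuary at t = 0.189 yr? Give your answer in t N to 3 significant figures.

239 t N

Residence time τ = M₀/F₀ = 0.1104 yr. The eventual steady state is M_∞ = M₀·(F₁/F₀) = 152.1 × 2339/1378 = 258.17 t N.
The anomaly ΔM(t) = M(t) − M_∞ decays as ΔM₀·e^(−t/τ) with ΔM₀ = 152.1 − 258.17 = −106.1 t N.
At t = 0.189 yr, e^(−t/τ) = e^(−1.712) = 0.1804, so ΔM = −19.14 t N and M = 258.17 − 19.14 = 239.03 t N.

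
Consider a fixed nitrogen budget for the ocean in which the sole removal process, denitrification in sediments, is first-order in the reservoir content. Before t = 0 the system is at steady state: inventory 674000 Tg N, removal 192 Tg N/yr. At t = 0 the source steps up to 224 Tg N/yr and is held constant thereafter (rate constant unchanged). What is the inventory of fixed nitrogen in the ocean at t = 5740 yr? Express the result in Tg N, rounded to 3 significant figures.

764000 Tg N

τ = M₀/F₀ = 674000/192 = 3510 yr; rate constant k = 1/τ.
New steady state M_∞ = F₁/k = F₁·τ = 224 × 3510 = 786330 Tg N.
M(t) = M_∞ + (M₀ − M_∞)·e^(−t/τ); t/τ = 5740/3510 = 1.635, so e^(−t/τ) = 0.1949.
M(t) = 786330 − 112300 × 0.1949 = 764440 Tg N.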